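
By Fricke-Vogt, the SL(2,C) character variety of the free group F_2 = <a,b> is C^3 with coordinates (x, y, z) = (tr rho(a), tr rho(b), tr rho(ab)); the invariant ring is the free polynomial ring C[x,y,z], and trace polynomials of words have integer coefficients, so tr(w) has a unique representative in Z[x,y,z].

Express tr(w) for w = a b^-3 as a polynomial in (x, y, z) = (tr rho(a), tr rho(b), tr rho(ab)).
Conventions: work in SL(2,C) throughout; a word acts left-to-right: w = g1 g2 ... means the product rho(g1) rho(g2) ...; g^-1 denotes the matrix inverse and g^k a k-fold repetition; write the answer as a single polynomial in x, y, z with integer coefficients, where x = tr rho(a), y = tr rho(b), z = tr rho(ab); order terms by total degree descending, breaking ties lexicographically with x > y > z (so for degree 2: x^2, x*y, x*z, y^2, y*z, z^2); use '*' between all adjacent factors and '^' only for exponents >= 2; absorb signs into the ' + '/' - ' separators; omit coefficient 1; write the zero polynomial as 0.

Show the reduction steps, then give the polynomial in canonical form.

tr(a b^-1) = tr(a) tr(b) - tr(a b)   [inverse elimination on b] = x*y - z
tr(a b^-2) = tr(a b^-1) tr(b) - tr(a)   [inverse elimination on b] = x*y^2 - y*z - x
tr(a b^-3) = tr(a b^-2) tr(b) - tr(a b^-1)   [inverse elimination on b] = x*y^3 - y^2*z - 2*x*y + z

x*y^3 - y^2*z - 2*x*y + z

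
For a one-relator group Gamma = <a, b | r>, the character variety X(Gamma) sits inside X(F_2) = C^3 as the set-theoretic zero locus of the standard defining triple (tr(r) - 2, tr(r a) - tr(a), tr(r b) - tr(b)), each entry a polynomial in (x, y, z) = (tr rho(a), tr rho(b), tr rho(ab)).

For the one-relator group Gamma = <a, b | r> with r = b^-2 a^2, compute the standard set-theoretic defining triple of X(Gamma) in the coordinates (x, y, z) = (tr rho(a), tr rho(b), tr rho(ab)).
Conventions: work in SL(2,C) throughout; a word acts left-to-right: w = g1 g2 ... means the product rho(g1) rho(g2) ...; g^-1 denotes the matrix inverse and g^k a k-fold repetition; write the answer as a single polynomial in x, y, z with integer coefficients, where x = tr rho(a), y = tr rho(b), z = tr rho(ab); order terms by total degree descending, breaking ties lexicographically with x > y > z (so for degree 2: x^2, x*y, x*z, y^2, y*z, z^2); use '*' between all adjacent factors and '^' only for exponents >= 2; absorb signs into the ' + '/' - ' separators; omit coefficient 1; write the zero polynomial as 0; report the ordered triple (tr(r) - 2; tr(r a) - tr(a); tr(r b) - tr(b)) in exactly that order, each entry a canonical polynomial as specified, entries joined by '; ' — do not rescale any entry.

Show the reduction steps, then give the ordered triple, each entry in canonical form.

x^2*y^2 - x*y*z - x^2 - y^2; x^3*y^2 - x^2*y*z - x^3 - 2*x*y^2 + y*z + 2*x; x^2*y - x*z - 2*y

use: trace(a^2) = trace(a)*trace(a) - trace(1)  (reduce the a square) = x^2 - 2
apply: trace(a^2 b) = trace(a)*trace(b a) - trace(b)  (reduce the a square) = x*z - y
use: trace(a^2 b^-1) = trace(a^2)*trace(b) - trace(a^2 b)  (eliminate b^-1) = x^2*y - x*z - y
trace(b^-2 a^2) = trace(a^2 b^-1)*trace(b) - trace(a^2)  (eliminate b^-1) = x^2*y^2 - x*y*z - x^2 - y^2 + 2
trace(a^3) = trace(a)*trace(a^2) - trace(a) = x^3 - 3*x
apply: trace(a^3 b) = trace(a)*trace(a b a) - trace(a b) = x^2*z - x*y - z
trace(a^3 b^-1) = trace(a^3)*trace(b) - trace(a^3 b) = x^3*y - x^2*z - 2*x*y + z
use: trace(b^-2 a^3) = trace(a^3 b^-1)*trace(b) - trace(a^3) = x^3*y^2 - x^2*y*z - x^3 - 2*x*y^2 + y*z + 3*x
assemble the triple (trace(r) - 2; trace(r a) - x; trace(r b) - y)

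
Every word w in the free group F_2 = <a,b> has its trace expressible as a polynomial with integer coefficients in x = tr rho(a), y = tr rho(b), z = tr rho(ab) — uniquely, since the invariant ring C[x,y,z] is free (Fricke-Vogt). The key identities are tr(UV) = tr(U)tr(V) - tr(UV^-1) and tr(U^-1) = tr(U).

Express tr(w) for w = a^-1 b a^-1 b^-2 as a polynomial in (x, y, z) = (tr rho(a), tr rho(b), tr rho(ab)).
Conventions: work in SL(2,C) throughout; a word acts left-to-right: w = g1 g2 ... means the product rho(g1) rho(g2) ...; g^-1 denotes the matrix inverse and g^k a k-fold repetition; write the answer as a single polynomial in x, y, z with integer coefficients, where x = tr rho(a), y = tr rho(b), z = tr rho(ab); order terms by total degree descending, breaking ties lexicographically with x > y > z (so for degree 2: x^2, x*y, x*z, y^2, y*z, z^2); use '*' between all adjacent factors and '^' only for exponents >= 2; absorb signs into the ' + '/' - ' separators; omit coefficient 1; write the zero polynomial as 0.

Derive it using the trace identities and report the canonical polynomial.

so trace(a^-1) = trace(a) = x
so trace(a b a) = trace(a)*trace(b a) - trace(b) = x*z - y
so trace(a b a b) = trace(b a)*trace(b a) - trace(1) = z^2 - 2
so trace(b^-1 a b a) = trace(a b a)*trace(b) - trace(a b a b) = x*y*z - y^2 - z^2 + 2
trace(b a^-1 b^-1 a) = trace(b^-1 a b)*trace(a) - trace(b^-1 a b a) = -x*y*z + x^2 + y^2 + z^2 - 2
trace(b^-1 a^-1 b a^-1) = trace(b a^-1 b^-1)*trace(a) - trace(b a^-1 b^-1 a) = x*y*z - y^2 - z^2 + 2
so trace(b a^-1) = trace(b)*trace(a) - trace(b a) = x*y - z
so trace(a^-1 b a^-1) = trace(b a^-1)*trace(a) - trace(b) = x^2*y - x*z - y
so trace(a^-1 b a^-1 b^-2) = trace(b^-1 a^-1 b a^-1)*trace(b) - trace(b^-1 a^-1 b a^-1 b) = x*y^2*z - x^2*y - y^3 - y*z^2 + x*z + 3*y

x*y^2*z - x^2*y - y^3 - y*z^2 + x*z + 3*y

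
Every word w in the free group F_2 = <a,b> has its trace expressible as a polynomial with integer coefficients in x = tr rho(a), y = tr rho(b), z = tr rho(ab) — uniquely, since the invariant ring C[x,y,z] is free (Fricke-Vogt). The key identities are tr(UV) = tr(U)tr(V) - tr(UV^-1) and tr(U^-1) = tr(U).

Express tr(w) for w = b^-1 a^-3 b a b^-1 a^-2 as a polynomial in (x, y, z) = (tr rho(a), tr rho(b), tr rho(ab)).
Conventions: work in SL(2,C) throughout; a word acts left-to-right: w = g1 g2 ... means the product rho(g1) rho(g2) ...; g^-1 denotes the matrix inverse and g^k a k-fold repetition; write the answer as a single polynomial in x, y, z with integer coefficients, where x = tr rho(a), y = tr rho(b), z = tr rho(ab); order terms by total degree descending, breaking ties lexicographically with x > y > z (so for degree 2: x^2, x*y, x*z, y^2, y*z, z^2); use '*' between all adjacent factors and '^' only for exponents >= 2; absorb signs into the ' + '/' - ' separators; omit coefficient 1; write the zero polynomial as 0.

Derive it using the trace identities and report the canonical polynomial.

-x^4*y*z^2 + x^5*z + 2*x^3*y^2*z + x^3*z^3 - x^4*y - x^2*y^3 - 4*x^3*z - 2*x*y^2*z - x*z^3 + 4*x^2*y + y^3 + y*z^2 + 2*x*z - 3*y

next, trace(b^-1) = trace(b) = y
next, trace(b^-1 a) = trace(a) trace(b) - trace(a b)  (eliminate b^-1) = x*y - z
trace(b^-1 a^-1) = trace(b^-1) trace(a) - trace(b^-1 a)  (eliminate a^-1) = z
trace(b a b) = trace(b) trace(a b) - trace(a)  (reduce the b square) = y*z - x
and trace(a b a b) = trace(b a) trace(b a) - trace(1)  (split on b) = z^2 - 2
trace(a b a) = trace(a) trace(b a) - trace(b)  (reduce the a square) = x*z - y
next, trace(b a b a b) = trace(b) trace(a b a b) - trace(a b a)  (reduce the b square) = y*z^2 - x*z - y
and trace(b a b a b a) = trace(a b) trace(a b a b) - trace(a^-1 b^-1)  (split on a) = z^3 - 3*z
trace(a b a b a^-1 b) = trace(b a b a b) trace(a) - trace(b a b a b a)  (eliminate a^-1) = x*y*z^2 - x^2*z - z^3 - x*y + 3*z
trace(a^-1 b^-1 a b a b) = trace(a b a b a^-1) trace(b) - trace(a b a b a^-1 b)  (eliminate b^-1) = -x*y*z^2 + x^2*z + y^2*z + z^3 - 3*z
and trace(b^-1 a b a b^-1 a^-1) = trace(a^-1 b^-1 a b a) trace(b) - trace(a^-1 b^-1 a b a b)  (eliminate b^-1) = x*y*z^2 - x^2*z - y^2*z - z^3 + x*y + 3*z
trace(a b a b^-1) = trace(a b a) trace(b) - trace(a b a b)  (eliminate b^-1) = x*y*z - y^2 - z^2 + 2
trace(b^-1 a b a b^-1) = trace(a b a b^-1) trace(b) - trace(a b a)  (eliminate b^-1) = x*y^2*z - y^3 - y*z^2 - x*z + 3*y
and trace(b a b^-1 a^-2 b^-1 a) = trace(b^-1 a b a b^-1 a^-1) trace(a) - trace(b^-1 a b a b^-1)  (eliminate a^-1) = x^2*y*z^2 - x^3*z - 2*x*y^2*z - x*z^3 + x^2*y + y^3 + y*z^2 + 4*x*z - 3*y
trace(b a b^-1 a^-2 b^-1 a^-1) = trace(b a b^-1 a^-2 b^-1) trace(a) - trace(b a b^-1 a^-2 b^-1 a)  (eliminate a^-1) = -x^2*y*z^2 + x^3*z + 2*x*y^2*z + x*z^3 - x^2*y - y^3 - y*z^2 - 3*x*z + 3*y
trace(a^-2 b a b^-1 a^-2 b^-1) = trace(b a b^-1 a^-2 b^-1 a^-1) trace(a) - trace(b a b^-1 a^-2 b^-1)  (eliminate a^-1) = -x^3*y*z^2 + x^4*z + 2*x^2*y^2*z + x^2*z^3 - x^3*y - x*y^3 - x*y*z^2 - 3*x^2*z + 3*x*y - z
next, trace(b^-1 a^-3 b a b^-1 a^-2) = trace(a^-2 b a b^-1 a^-2 b^-1) trace(a) - trace(a^-2 b a b^-1 a^-2 b^-1 a)  (eliminate a^-1) = -x^4*y*z^2 + x^5*z + 2*x^3*y^2*z + x^3*z^3 - x^4*y - x^2*y^3 - 4*x^3*z - 2*x*y^2*z - x*z^3 + 4*x^2*y + y^3 + y*z^2 + 2*x*z - 3*y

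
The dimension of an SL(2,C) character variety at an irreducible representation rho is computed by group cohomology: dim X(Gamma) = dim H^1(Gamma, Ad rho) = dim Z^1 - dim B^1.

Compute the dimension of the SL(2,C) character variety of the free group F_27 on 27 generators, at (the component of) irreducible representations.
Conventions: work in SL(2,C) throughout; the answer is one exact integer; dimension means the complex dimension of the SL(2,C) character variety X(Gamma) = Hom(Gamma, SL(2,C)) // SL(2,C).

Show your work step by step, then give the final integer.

Gamma = F_27 has 27 generators and no relators.
A cocycle picks one sl_2 vector per generator freely, giving dim Z^1 = 3*27 = 81.
Irreducibility makes the coboundary map sl_2 -> Z^1 injective (trivial centralizer), so dim B^1 = 3.
dim H^1 = 81 - 3 = 78, which is dim X.

78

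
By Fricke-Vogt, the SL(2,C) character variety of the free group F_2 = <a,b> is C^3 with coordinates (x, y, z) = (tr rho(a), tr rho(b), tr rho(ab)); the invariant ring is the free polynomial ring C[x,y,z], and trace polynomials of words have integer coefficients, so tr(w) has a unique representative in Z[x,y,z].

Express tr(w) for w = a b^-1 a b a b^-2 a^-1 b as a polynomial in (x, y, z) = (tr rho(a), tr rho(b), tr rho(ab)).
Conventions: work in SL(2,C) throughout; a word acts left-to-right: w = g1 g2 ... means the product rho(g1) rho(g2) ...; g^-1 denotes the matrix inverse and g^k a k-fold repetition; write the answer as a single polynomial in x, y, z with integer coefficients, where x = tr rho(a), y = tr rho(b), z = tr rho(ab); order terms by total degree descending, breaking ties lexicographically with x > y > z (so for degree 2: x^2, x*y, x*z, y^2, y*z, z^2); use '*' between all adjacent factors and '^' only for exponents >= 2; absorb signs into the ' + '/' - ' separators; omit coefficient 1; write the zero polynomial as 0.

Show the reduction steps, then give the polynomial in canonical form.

so trace(a b a) = trace(a) trace(b a) - trace(b) = x*z - y
so trace(a^2 b a) = trace(a) trace(a b a) - trace(a b) = x^2*z - x*y - z
trace(b a b a) = trace(b a) trace(b a) - trace(1)   [split at repeated b] = z^2 - 2
trace(b a b) = trace(b) trace(a b) - trace(a) = y*z - x
trace(a^2 b a b) = trace(a) trace(b a b a) - trace(b a b) = x*z^2 - y*z - x
so trace(a b a b^-1 a) = trace(a^2 b a) trace(b) - trace(a^2 b a b) = x^2*y*z - x*y^2 - x*z^2 + x
trace(a b a b a b) = trace(b a) trace(b a b a) - trace(b^-1 a^-1)   [split at repeated b] = z^3 - 3*z
so trace(a b a b^-1 a b) = trace(a b a b a) trace(b) - trace(a b a b a b) = x*y*z^2 - y^2*z - z^3 - x*y + 3*z
so trace(a b^-1 a b a b^-1) = trace(a b a b^-1 a) trace(b) - trace(a b a b^-1 a b) = x^2*y^2*z - x*y^3 - 2*x*y*z^2 + y^2*z + z^3 + 2*x*y - 3*z
trace(b^2) = trace(b) trace(b) - trace(1) = y^2 - 2
trace(b a^2 b) = trace(a) trace(b^2 a) - trace(b^2) = x*y*z - x^2 - y^2 + 2
so trace(a b a^2 b a) = trace(a) trace(b a^2 b a) - trace(b a^2 b) = x^2*z^2 - 2*x*y*z + y^2 - 2
trace(b a b a b) = trace(b) trace(a b a b) - trace(a b a) = y*z^2 - x*z - y
reduce: trace(a b a^2 b a b) = trace(a) trace(b a b a b a) - trace(b a b a b) = x*z^3 - y*z^2 - 2*x*z + y
reduce: trace(b^-1 a b a^2 b a) = trace(a b a^2 b a) trace(b) - trace(a b a^2 b a b) = x^2*y*z^2 - 2*x*y^2*z - x*z^3 + y^3 + y*z^2 + 2*x*z - 3*y
trace(a b a b^-2 a b a) = trace(b^-1 a b a^2 b a) trace(b) - trace(b^-1 a b a^2 b a b) = x^2*y^2*z^2 - 2*x*y^3*z - x*y*z^3 - x^2*z^2 + y^4 + y^2*z^2 + 4*x*y*z - 4*y^2 + 2
trace(a b a b a b a b) = trace(a b) trace(a b a b a b) - trace(a^-1 b^-1 a^-1 b^-1)   [split at repeated a] = z^4 - 4*z^2 + 2
reduce: trace(a b a b a b a b^-1) = trace(a b a b a b a) trace(b) - trace(a b a b a b a b) = x*y*z^3 - y^2*z^2 - z^4 - 2*x*y*z + y^2 + 4*z^2 - 2
so trace(a b a b^-2 a b a b) = trace(a b a b a b a b^-1) trace(b) - trace(a b a b a b a) = x*y^2*z^3 - y^3*z^2 - y*z^4 - 2*x*y^2*z - x*z^3 + y^3 + 5*y*z^2 + 2*x*z - 3*y
trace(b a b^-1 a b a b^-2 a) = trace(a b a b^-2 a b a) trace(b) - trace(a b a b^-2 a b a b) = x^2*y^3*z^2 - 2*x*y^4*z - 2*x*y^2*z^3 - x^2*y*z^2 + y^5 + 2*y^3*z^2 + y*z^4 + 6*x*y^2*z + x*z^3 - 5*y^3 - 5*y*z^2 - 2*x*z + 5*y
reduce: trace(a b^-1 a b a b^-2 a^-1 b) = trace(b a b^-1 a b a b^-2) trace(a) - trace(b a b^-1 a b a b^-2 a) = -x^2*y^3*z^2 + x^3*y^2*z + 2*x*y^4*z + 2*x*y^2*z^3 - x^2*y^3 - x^2*y*z^2 - y^5 - 2*y^3*z^2 - y*z^4 - 5*x*y^2*z + 2*x^2*y + 5*y^3 + 5*y*z^2 - x*z - 5*y

-x^2*y^3*z^2 + x^3*y^2*z + 2*x*y^4*z + 2*x*y^2*z^3 - x^2*y^3 - x^2*y*z^2 - y^5 - 2*y^3*z^2 - y*z^4 - 5*x*y^2*z + 2*x^2*y + 5*y^3 + 5*y*z^2 - x*z - 5*y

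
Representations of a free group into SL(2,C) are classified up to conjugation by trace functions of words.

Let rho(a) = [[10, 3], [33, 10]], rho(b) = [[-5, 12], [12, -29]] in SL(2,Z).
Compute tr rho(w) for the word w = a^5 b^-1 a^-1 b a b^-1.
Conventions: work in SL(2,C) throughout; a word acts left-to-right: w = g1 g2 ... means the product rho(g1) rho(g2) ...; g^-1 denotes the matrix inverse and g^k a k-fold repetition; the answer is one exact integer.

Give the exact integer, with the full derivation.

-8877889497364

rho(a) = [[10, 3], [33, 10]]
... * rho(a) = [[10, 3], [33, 10]]  ->  [[199, 60], [660, 199]]
... * rho(a) = [[10, 3], [33, 10]]  ->  [[3970, 1197], [13167, 3970]]
... * rho(a) = [[10, 3], [33, 10]]  ->  [[79201, 23880], [262680, 79201]]
... * rho(a) = [[10, 3], [33, 10]]  ->  [[1580050, 476403], [5240433, 1580050]]
... * rho(b^-1) = [[-29, -12], [-12, -5]]  ->  [[-51538286, -21342615], [-170933157, -70785446]]
... * rho(a^-1) = [[10, -3], [-33, 10]]  ->  [[188923435, -58811292], [626588148, -195054989]]
... * rho(b) = [[-5, 12], [12, -29]]  ->  [[-1650352679, 3972608688], [-5473600608, 13175652457]]
... * rho(a) = [[10, 3], [33, 10]]  ->  [[114592559914, 34775028843], [380060525001, 115335722746]]
... * rho(b^-1) = [[-29, -12], [-12, -5]]  ->  [[-3740484583622, -1548985863183], [-12405783897981, -5137404913742]]
tr = -3740484583622 + -5137404913742 = -8877889497364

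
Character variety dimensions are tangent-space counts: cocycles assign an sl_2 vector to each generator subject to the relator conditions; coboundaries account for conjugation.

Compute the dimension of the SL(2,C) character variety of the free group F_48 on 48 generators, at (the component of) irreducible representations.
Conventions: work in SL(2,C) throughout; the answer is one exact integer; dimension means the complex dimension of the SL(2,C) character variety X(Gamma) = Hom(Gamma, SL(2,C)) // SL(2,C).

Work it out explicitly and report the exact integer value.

Gamma = F_48 has 48 generators and no relators.
So Z^1 = (sl_2)^48 in full: dim Z^1 = 144.
dim B^1 = 3: the coboundary map is injective because an irreducible image has centralizer 0 in sl_2.
dim X = dim H^1 = dim Z^1 - dim B^1 = 144 - 3 = 141.

141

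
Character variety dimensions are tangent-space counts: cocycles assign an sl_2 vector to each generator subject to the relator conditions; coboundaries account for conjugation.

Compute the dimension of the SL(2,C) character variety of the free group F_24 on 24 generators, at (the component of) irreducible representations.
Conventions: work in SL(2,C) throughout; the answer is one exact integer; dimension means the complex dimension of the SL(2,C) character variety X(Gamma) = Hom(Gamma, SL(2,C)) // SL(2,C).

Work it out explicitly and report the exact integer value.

69

The free group F_24: 24 generators, no relators.
So Z^1 = (sl_2)^24 in full: dim Z^1 = 72.
Irreducibility makes the coboundary map sl_2 -> Z^1 injective (trivial centralizer), so dim B^1 = 3.
Therefore dim X = 72 - 3 = 69.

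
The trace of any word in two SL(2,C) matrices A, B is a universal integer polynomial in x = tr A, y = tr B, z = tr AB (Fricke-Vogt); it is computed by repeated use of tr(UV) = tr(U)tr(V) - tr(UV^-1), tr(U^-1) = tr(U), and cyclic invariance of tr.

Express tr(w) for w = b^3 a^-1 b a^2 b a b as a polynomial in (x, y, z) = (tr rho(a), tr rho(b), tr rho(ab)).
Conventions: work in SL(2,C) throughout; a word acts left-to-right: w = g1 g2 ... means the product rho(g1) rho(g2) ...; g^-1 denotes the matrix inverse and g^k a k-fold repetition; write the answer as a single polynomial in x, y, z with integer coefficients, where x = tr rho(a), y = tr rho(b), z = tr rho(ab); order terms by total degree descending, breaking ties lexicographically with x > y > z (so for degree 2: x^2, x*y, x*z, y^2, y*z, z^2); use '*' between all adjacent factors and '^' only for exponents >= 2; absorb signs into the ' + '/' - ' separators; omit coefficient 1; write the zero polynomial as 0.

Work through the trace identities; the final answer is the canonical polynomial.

trace(a b a b) = trace(b a) * trace(b a) - trace(1)   [split at a repeated b] = z^2 - 2
trace(a b a) = trace(a) * trace(b a) - trace(b)   [square of a] = x*z - y
use: trace(b a b a b) = trace(b) * trace(a b a b) - trace(a b a)   [square of b] = y*z^2 - x*z - y
apply: trace(b a b a b^2) = trace(b) * trace(b a b a b) - trace(b a b a)   [square of b] = y^2*z^2 - x*y*z - y^2 - z^2 + 2
trace(b a b^4 a) = trace(b) * trace(b a b a b^2) - trace(b a b a b)   [square of b] = y^3*z^2 - x*y^2*z - y^3 - 2*y*z^2 + x*z + 3*y
trace(b a b) = trace(b) * trace(a b) - trace(a)   [square of b] = y*z - x
apply: trace(a b^3) = trace(b) * trace(b a b) - trace(b a)   [square of b] = y^2*z - x*y - z
apply: trace(b a b^3) = trace(b) * trace(a b^3) - trace(a b^2)   [square of b] = y^3*z - x*y^2 - 2*y*z + x
apply: trace(b a b^4) = trace(b) * trace(b a b^3) - trace(b a b^2)   [square of b] = y^4*z - x*y^3 - 3*y^2*z + 2*x*y + z
apply: trace(a^2 b a b^4) = trace(a) * trace(b a b^4 a) - trace(b a b^4)   [square of a] = x*y^3*z^2 - x^2*y^2*z - y^4*z - 2*x*y*z^2 + x^2*z + 3*y^2*z + x*y - z
use: trace(a^2 b a b^2) = trace(a) * trace(b a b^2 a) - trace(b a b^2)   [square of a] = x*y*z^2 - x^2*z - y^2*z + z
apply: trace(a^2 b a b) = trace(a) * trace(b a b a) - trace(b a b)   [square of a] = x*z^2 - y*z - x
trace(a^2 b a b^3) = trace(b) * trace(a^2 b a b^2) - trace(a^2 b a b)   [square of b] = x*y^2*z^2 - x^2*y*z - y^3*z - x*z^2 + 2*y*z + x
trace(b a^2 b a b^4) = trace(b) * trace(a^2 b a b^4) - trace(a^2 b a b^3)   [square of b] = x*y^4*z^2 - x^2*y^3*z - y^5*z - 3*x*y^2*z^2 + 2*x^2*y*z + 4*y^3*z + x*y^2 + x*z^2 - 3*y*z - x
trace(a b a b a b) = trace(b a b a) * trace(b a) - trace(a b)   [split at a repeated b] = z^3 - 3*z
trace(a b a b a b^2) = trace(b) * trace(a b a b a b) - trace(a b a b a)   [square of b] = y*z^3 - x*z^2 - 2*y*z + x
use: trace(b a b^3 a b a) = trace(b) * trace(a b a b a b^2) - trace(a b a b a b)   [square of b] = y^2*z^3 - x*y*z^2 - 2*y^2*z - z^3 + x*y + 3*z
trace(b^2) = trace(b) * trace(b) - trace(1)   [square of b] = y^2 - 2
trace(a b^2 a) = trace(a) * trace(b^2 a) - trace(b^2)   [square of a] = x*y*z - x^2 - y^2 + 2
use: trace(a b^2 a b^2) = trace(b) * trace(a b^2 a b) - trace(a b^2 a)   [square of b] = y^2*z^2 - 2*x*y*z + x^2 - 2
trace(b a b^3 a b) = trace(b) * trace(a b^2 a b^2) - trace(a b^2 a b)   [square of b] = y^3*z^2 - 2*x*y^2*z + x^2*y - y*z^2 + x*z - y
trace(a b a^2 b a b^3) = trace(a) * trace(b a b^3 a b a) - trace(b a b^3 a b)   [square of a] = x*y^2*z^3 - x^2*y*z^2 - y^3*z^2 - x*z^3 + y*z^2 + 2*x*z + y
use: trace(a b a^2 b a b) = trace(a) * trace(b a b a b a) - trace(b a b a b)   [square of a] = x*z^3 - y*z^2 - 2*x*z + y
use: trace(a b a^2 b a) = trace(a) * trace(b a^2 b a) - trace(b a^2 b)   [square of a] = x^2*z^2 - 2*x*y*z + y^2 - 2
apply: trace(a b a^2 b a b^2) = trace(b) * trace(a b a^2 b a b) - trace(a b a^2 b a)   [square of b] = x*y*z^3 - x^2*z^2 - y^2*z^2 + 2
use: trace(b a^2 b a b^4 a) = trace(b) * trace(a b a^2 b a b^3) - trace(a b a^2 b a b^2)   [square of b] = x*y^3*z^3 - x^2*y^2*z^2 - y^4*z^2 - 2*x*y*z^3 + x^2*z^2 + 2*y^2*z^2 + 2*x*y*z + y^2 - 2
trace(b^3 a^-1 b a^2 b a b) = trace(b a^2 b a b^4) * trace(a) - trace(b a^2 b a b^4 a)   [inverse elimination on a] = x^2*y^4*z^2 - x^3*y^3*z - x*y^5*z - x*y^3*z^3 - 2*x^2*y^2*z^2 + y^4*z^2 + 2*x^3*y*z + 4*x*y^3*z + 2*x*y*z^3 + x^2*y^2 - 2*y^2*z^2 - 5*x*y*z - x^2 - y^2 + 2

x^2*y^4*z^2 - x^3*y^3*z - x*y^5*z - x*y^3*z^3 - 2*x^2*y^2*z^2 + y^4*z^2 + 2*x^3*y*z + 4*x*y^3*z + 2*x*y*z^3 + x^2*y^2 - 2*y^2*z^2 - 5*x*y*z - x^2 - y^2 + 2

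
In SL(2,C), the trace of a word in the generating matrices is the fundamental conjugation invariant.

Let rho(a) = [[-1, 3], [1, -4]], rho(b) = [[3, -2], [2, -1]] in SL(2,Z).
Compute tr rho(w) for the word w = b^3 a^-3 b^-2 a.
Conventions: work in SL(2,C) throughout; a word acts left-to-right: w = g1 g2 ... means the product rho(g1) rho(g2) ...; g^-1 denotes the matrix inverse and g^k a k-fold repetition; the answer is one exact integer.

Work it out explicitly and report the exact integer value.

14473

rho(b) = [[3, -2], [2, -1]]
... * rho(b) = [[3, -2], [2, -1]]  ->  [[5, -4], [4, -3]]
... * rho(b) = [[3, -2], [2, -1]]  ->  [[7, -6], [6, -5]]
... * rho(a^-1) = [[-4, -3], [-1, -1]]  ->  [[-22, -15], [-19, -13]]
... * rho(a^-1) = [[-4, -3], [-1, -1]]  ->  [[103, 81], [89, 70]]
... * rho(a^-1) = [[-4, -3], [-1, -1]]  ->  [[-493, -390], [-426, -337]]
... * rho(b^-1) = [[-1, 2], [-2, 3]]  ->  [[1273, -2156], [1100, -1863]]
... * rho(b^-1) = [[-1, 2], [-2, 3]]  ->  [[3039, -3922], [2626, -3389]]
... * rho(a) = [[-1, 3], [1, -4]]  ->  [[-6961, 24805], [-6015, 21434]]
tr = -6961 + 21434 = 14473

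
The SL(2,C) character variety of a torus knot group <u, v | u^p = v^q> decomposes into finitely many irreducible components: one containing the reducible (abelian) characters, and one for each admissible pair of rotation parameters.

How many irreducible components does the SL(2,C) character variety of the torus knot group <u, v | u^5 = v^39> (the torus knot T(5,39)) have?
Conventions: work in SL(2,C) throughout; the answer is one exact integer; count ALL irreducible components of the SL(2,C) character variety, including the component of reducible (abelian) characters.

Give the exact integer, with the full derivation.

In the torus knot group T(5,39), u^5 = v^39 is central, so an irreducible representation sends it to +I or -I (Schur).
On an irreducible component, tr(u) is locked at 2*cos(pi*alpha/5) for some alpha in 1..4, and tr(v) at 2*cos(pi*beta/39) for some beta in 1..38.
The two central values (-1)^alpha I and (-1)^beta I must be the same matrix, so alpha and beta share a parity.
Counting: 2 odd alphas x 19 odd betas + 2 even alphas x 19 even betas = 38 + 38 = 76.
Total: 76 irreducible-character components + 1 reducible (abelian) component = 77.

77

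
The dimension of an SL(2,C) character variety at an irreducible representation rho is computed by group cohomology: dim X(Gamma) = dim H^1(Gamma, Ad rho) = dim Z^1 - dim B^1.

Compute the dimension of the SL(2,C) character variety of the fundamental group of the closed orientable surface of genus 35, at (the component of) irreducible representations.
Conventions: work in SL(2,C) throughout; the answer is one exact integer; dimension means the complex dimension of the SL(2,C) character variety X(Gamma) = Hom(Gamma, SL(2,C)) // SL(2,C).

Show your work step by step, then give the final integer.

204

The genus-35 surface group: 2g = 70 generators, one relator prod [a_i, b_i].
A cocycle assigns one sl_2 vector per generator subject to the relator condition d_2(z) = 0: dim of the unconstrained space is 3*2g = 210.
H^2 = coker(d_2) is dual to H^0 = 0 at irreducible rho (Poincare duality), so d_2 is onto: dim Z^1 = 207.
As always at irreducible rho, dim B^1 = 3.
Hence dim X = 207 - 3 = 204.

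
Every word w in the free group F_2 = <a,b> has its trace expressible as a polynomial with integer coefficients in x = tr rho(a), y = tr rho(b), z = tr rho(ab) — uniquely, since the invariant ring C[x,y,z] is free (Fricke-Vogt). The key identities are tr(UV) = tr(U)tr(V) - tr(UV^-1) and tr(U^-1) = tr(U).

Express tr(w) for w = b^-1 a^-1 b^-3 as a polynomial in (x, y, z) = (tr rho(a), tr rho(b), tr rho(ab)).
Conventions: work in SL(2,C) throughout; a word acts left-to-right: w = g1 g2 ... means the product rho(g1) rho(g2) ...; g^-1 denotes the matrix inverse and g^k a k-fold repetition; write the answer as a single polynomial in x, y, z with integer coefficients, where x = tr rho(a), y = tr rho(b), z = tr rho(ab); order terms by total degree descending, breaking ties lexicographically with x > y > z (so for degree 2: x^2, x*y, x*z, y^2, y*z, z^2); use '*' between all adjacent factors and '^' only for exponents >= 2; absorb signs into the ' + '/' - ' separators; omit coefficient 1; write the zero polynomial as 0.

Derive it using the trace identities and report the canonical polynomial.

y^3*z - x*y^2 - 2*y*z + x

so trace(b^-1) = trace(b) = y
so trace(b^-1 a) = trace(a) trace(b) - trace(a b) = x*y - z
trace(b^-1 a^-1) = trace(b^-1) trace(a) - trace(b^-1 a) = z
trace(b^-2 a^-1) = trace(b^-1 a^-1) trace(b) - trace(b^-1 a^-1 b) = y*z - x
reduce: trace(a^-1 b^-3) = trace(b^-2 a^-1) trace(b) - trace(b^-2 a^-1 b) = y^2*z - x*y - z
so trace(b^-1 a^-1 b^-3) = trace(a^-1 b^-3) trace(b) - trace(a^-1 b^-2) = y^3*z - x*y^2 - 2*y*z + x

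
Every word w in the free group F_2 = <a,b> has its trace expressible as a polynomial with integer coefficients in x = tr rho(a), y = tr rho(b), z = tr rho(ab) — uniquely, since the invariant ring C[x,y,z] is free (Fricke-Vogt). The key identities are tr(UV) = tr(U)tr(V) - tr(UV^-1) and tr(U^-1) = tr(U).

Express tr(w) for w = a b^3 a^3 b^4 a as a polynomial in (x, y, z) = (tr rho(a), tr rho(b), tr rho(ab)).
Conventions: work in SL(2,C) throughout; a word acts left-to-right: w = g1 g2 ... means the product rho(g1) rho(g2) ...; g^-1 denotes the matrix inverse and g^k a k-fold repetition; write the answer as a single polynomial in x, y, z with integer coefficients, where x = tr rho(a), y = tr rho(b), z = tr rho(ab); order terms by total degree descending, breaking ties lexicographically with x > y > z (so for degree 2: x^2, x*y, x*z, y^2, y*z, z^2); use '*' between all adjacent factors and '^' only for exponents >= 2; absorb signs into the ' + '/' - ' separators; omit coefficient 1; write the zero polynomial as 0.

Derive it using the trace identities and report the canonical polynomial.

next, tr(a b a b) = tr(b a)*tr(b a) - tr(1) = z^2 - 2
tr(a b a) = tr(a)*tr(b a) - tr(b) = x*z - y
next, tr(b^2 a b a) = tr(b)*tr(a b a b) - tr(a b a) = y*z^2 - x*z - y
and tr(a b^2) = tr(b)*tr(a b) - tr(a) = y*z - x
and tr(b^2 a b) = tr(b)*tr(a b^2) - tr(a b) = y^2*z - x*y - z
tr(a b a^2 b^2) = tr(a)*tr(b^2 a b a) - tr(b^2 a b) = x*y*z^2 - x^2*z - y^2*z + z
tr(a b a^2 b) = tr(a)*tr(b a b a) - tr(b a b) = x*z^2 - y*z - x
and tr(b^3 a b a^2) = tr(b)*tr(a b a^2 b^2) - tr(a b a^2 b) = x*y^2*z^2 - x^2*y*z - y^3*z - x*z^2 + 2*y*z + x
tr(b^3 a b a) = tr(b)*tr(a b a b^2) - tr(a b a b) = y^2*z^2 - x*y*z - y^2 - z^2 + 2
tr(a^3 b^3 a b) = tr(a)*tr(b^3 a b a^2) - tr(b^3 a b a) = x^2*y^2*z^2 - x^3*y*z - x*y^3*z - x^2*z^2 - y^2*z^2 + 3*x*y*z + x^2 + y^2 + z^2 - 2
tr(b^2) = tr(b)*tr(b) - tr(1) = y^2 - 2
and tr(a^2 b^2) = tr(a)*tr(b^2 a) - tr(b^2) = x*y*z - x^2 - y^2 + 2
tr(a b^3 a) = tr(b)*tr(a^2 b^2) - tr(a^2 b) = x*y^2*z - x^2*y - y^3 - x*z + 3*y
and tr(a b^3 a^2) = tr(a)*tr(a b^3 a) - tr(a b^3) = x^2*y^2*z - x^3*y - x*y^3 - x^2*z - y^2*z + 4*x*y + z
tr(a^3 b^3 a) = tr(a)*tr(a b^3 a^2) - tr(a b^3 a) = x^3*y^2*z - x^4*y - x^2*y^3 - x^3*z - 2*x*y^2*z + 5*x^2*y + y^3 + 2*x*z - 3*y
next, tr(a^3 b^3 a b^2) = tr(b)*tr(a^3 b^3 a b) - tr(a^3 b^3 a) = x^2*y^3*z^2 - 2*x^3*y^2*z - x*y^4*z + x^4*y + x^2*y^3 - x^2*y*z^2 - y^3*z^2 + x^3*z + 5*x*y^2*z - 4*x^2*y + y*z^2 - 2*x*z + y
and tr(b^2 a b^3 a^3 b) = tr(b)*tr(a^3 b^3 a b^2) - tr(a^3 b^3 a b) = x^2*y^4*z^2 - 2*x^3*y^3*z - x*y^5*z + x^4*y^2 + x^2*y^4 - 2*x^2*y^2*z^2 - y^4*z^2 + 2*x^3*y*z + 6*x*y^3*z - 4*x^2*y^2 + x^2*z^2 + 2*y^2*z^2 - 5*x*y*z - x^2 - z^2 + 2
tr(a^3 b a b) = tr(a)*tr(a b a b a) - tr(a b a b) = x^2*z^2 - x*y*z - x^2 - z^2 + 2
tr(a b a^2) = tr(a)*tr(b a^2) - tr(b a) = x^2*z - x*y - z
next, tr(a^3 b a) = tr(a)*tr(a b a^2) - tr(a b a) = x^3*z - x^2*y - 2*x*z + y
and tr(a^3 b a b^2) = tr(b)*tr(a^3 b a b) - tr(a^3 b a) = x^2*y*z^2 - x^3*z - x*y^2*z - y*z^2 + 2*x*z + y
and tr(a b^3 a^3 b) = tr(b)*tr(a^3 b a b^2) - tr(a^3 b a b) = x^2*y^2*z^2 - x^3*y*z - x*y^3*z - x^2*z^2 - y^2*z^2 + 3*x*y*z + x^2 + y^2 + z^2 - 2
tr(b^2 a b^3 a^3) = tr(b)*tr(a b^3 a^3 b) - tr(a b^3 a^3) = x^2*y^3*z^2 - 2*x^3*y^2*z - x*y^4*z + x^4*y + x^2*y^3 - x^2*y*z^2 - y^3*z^2 + x^3*z + 5*x*y^2*z - 4*x^2*y + y*z^2 - 2*x*z + y
next, tr(b^3 a^3 b^4 a) = tr(b)*tr(b^2 a b^3 a^3 b) - tr(b^2 a b^3 a^3) = x^2*y^5*z^2 - 2*x^3*y^4*z - x*y^6*z + x^4*y^3 + x^2*y^5 - 3*x^2*y^3*z^2 - y^5*z^2 + 4*x^3*y^2*z + 7*x*y^4*z - x^4*y - 5*x^2*y^3 + 2*x^2*y*z^2 + 3*y^3*z^2 - x^3*z - 10*x*y^2*z + 3*x^2*y - 2*y*z^2 + 2*x*z + y
tr(b^4 a) = tr(b)*tr(b a b^2) - tr(b a b) = y^3*z - x*y^2 - 2*y*z + x
and tr(b^3) = tr(b)*tr(b^2) - tr(b) = y^3 - 3*y
next, tr(b^4) = tr(b)*tr(b^3) - tr(b^2) = y^4 - 4*y^2 + 2
next, tr(b^2 a^2 b^2) = tr(a)*tr(b^4 a) - tr(b^4) = x*y^3*z - x^2*y^2 - y^4 - 2*x*y*z + x^2 + 4*y^2 - 2
tr(a^2 b^5) = tr(b)*tr(b^2 a^2 b^2) - tr(b^2 a^2 b) = x*y^4*z - x^2*y^3 - y^5 - 3*x*y^2*z + 2*x^2*y + 5*y^3 + x*z - 5*y
next, tr(b^6 a^2) = tr(b)*tr(a^2 b^5) - tr(a^2 b^4) = x*y^5*z - x^2*y^4 - y^6 - 4*x*y^3*z + 3*x^2*y^2 + 6*y^4 + 3*x*y*z - x^2 - 9*y^2 + 2
tr(b a b^4) = tr(b)*tr(b^3 a b) - tr(b^3 a) = y^4*z - x*y^3 - 3*y^2*z + 2*x*y + z
and tr(b^6 a) = tr(b)*tr(b a b^4) - tr(b a b^3) = y^5*z - x*y^4 - 4*y^3*z + 3*x*y^2 + 3*y*z - x
tr(b^3 a^3 b^3) = tr(a)*tr(b^6 a^2) - tr(b^6 a) = x^2*y^5*z - x^3*y^4 - x*y^6 - 4*x^2*y^3*z - y^5*z + 3*x^3*y^2 + 7*x*y^4 + 3*x^2*y*z + 4*y^3*z - x^3 - 12*x*y^2 - 3*y*z + 3*x
and tr(b^3 a^3 b^2) = tr(a)*tr(b^5 a^2) - tr(b^5 a) = x^2*y^4*z - x^3*y^3 - x*y^5 - 3*x^2*y^2*z - y^4*z + 2*x^3*y + 6*x*y^3 + x^2*z + 3*y^2*z - 7*x*y - z
tr(b^3 a^3 b^4) = tr(b)*tr(b^3 a^3 b^3) - tr(b^3 a^3 b^2) = x^2*y^6*z - x^3*y^5 - x*y^7 - 5*x^2*y^4*z - y^6*z + 4*x^3*y^3 + 8*x*y^5 + 6*x^2*y^2*z + 5*y^4*z - 3*x^3*y - 18*x*y^3 - x^2*z - 6*y^2*z + 10*x*y + z
and tr(a b^3 a^3 b^4 a) = tr(a)*tr(b^3 a^3 b^4 a) - tr(b^3 a^3 b^4) = x^3*y^5*z^2 - 2*x^4*y^4*z - 2*x^2*y^6*z + x^5*y^3 + 2*x^3*y^5 - 3*x^3*y^3*z^2 + x*y^7 - x*y^5*z^2 + 4*x^4*y^2*z + 12*x^2*y^4*z + y^6*z - x^5*y - 9*x^3*y^3 + 2*x^3*y*z^2 - 8*x*y^5 + 3*x*y^3*z^2 - x^4*z - 16*x^2*y^2*z - 5*y^4*z + 6*x^3*y + 18*x*y^3 - 2*x*y*z^2 + 3*x^2*z + 6*y^2*z - 9*x*y - z

x^3*y^5*z^2 - 2*x^4*y^4*z - 2*x^2*y^6*z + x^5*y^3 + 2*x^3*y^5 - 3*x^3*y^3*z^2 + x*y^7 - x*y^5*z^2 + 4*x^4*y^2*z + 12*x^2*y^4*z + y^6*z - x^5*y - 9*x^3*y^3 + 2*x^3*y*z^2 - 8*x*y^5 + 3*x*y^3*z^2 - x^4*z - 16*x^2*y^2*z - 5*y^4*z + 6*x^3*y + 18*x*y^3 - 2*x*y*z^2 + 3*x^2*z + 6*y^2*z - 9*x*y - z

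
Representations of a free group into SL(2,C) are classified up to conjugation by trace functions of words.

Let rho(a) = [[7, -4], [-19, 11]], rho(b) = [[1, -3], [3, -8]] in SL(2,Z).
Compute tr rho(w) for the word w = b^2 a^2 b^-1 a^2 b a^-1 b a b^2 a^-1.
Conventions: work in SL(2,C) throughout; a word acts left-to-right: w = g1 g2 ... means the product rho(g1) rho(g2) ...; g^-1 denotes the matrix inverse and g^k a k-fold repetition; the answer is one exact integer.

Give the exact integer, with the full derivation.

rho(b) = [[1, -3], [3, -8]]
... * rho(b) = [[1, -3], [3, -8]]  ->  [[-8, 21], [-21, 55]]
... * rho(a) = [[7, -4], [-19, 11]]  ->  [[-455, 263], [-1192, 689]]
... * rho(a) = [[7, -4], [-19, 11]]  ->  [[-8182, 4713], [-21435, 12347]]
... * rho(b^-1) = [[-8, 3], [-3, 1]]  ->  [[51317, -19833], [134439, -51958]]
... * rho(a) = [[7, -4], [-19, 11]]  ->  [[736046, -423431], [1928275, -1109294]]
... * rho(a) = [[7, -4], [-19, 11]]  ->  [[13197511, -7601925], [34574511, -19915334]]
... * rho(b) = [[1, -3], [3, -8]]  ->  [[-9608264, 21222867], [-25171491, 55599139]]
... * rho(a^-1) = [[11, 4], [19, 7]]  ->  [[297543569, 110127013], [779497240, 288508009]]
... * rho(b) = [[1, -3], [3, -8]]  ->  [[627924608, -1773646811], [1645021267, -4646555792]]
... * rho(a) = [[7, -4], [-19, 11]]  ->  [[38094761665, -22021813353], [99799708917, -57692198780]]
... * rho(b) = [[1, -3], [3, -8]]  ->  [[-27970678394, 61890221829], [-73276887423, 162138463489]]
... * rho(b) = [[1, -3], [3, -8]]  ->  [[157699987093, -411209739450], [413138503044, -1077277045643]]
... * rho(a^-1) = [[11, 4], [19, 7]]  ->  [[-6078285191527, -2247668227778], [-15923740333733, -5888385307325]]
tr = -6078285191527 + -5888385307325 = -11966670498852

-11966670498852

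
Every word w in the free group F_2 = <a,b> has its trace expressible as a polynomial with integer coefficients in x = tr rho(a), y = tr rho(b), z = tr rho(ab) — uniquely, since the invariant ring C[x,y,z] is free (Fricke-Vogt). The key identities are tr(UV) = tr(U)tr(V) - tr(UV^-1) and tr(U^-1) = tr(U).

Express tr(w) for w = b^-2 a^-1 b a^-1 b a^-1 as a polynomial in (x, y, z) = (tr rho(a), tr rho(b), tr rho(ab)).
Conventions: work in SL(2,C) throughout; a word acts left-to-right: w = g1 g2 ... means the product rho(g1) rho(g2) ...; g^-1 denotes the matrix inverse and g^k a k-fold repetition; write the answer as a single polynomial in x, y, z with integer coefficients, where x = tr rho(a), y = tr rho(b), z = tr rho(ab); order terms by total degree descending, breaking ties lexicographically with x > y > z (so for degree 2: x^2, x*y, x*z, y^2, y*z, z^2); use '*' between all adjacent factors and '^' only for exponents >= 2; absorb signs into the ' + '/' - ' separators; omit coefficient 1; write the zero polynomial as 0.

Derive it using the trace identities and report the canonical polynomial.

trace(b a^-1) = trace(b)*trace(a) - trace(b a) = x*y - z
and trace(a^-1 b a^-1) = trace(b a^-1)*trace(a) - trace(b) = x^2*y - x*z - y
next, trace(b^2) = trace(b)*trace(b) - trace(1) = y^2 - 2
trace(b^2 a) = trace(b)*trace(a b) - trace(a) = y*z - x
and trace(b a^-1 b) = trace(b^2)*trace(a) - trace(b^2 a) = x*y^2 - y*z - x
and trace(b a b a) = trace(b a)*trace(b a) - trace(1) = z^2 - 2
next, trace(b a^-1 b a) = trace(b a b)*trace(a) - trace(b a b a) = x*y*z - x^2 - z^2 + 2
and trace(a^-1 b a^-1 b) = trace(b a^-1 b)*trace(a) - trace(b a^-1 b a) = x^2*y^2 - 2*x*y*z + z^2 - 2
trace(a^-1 b a^-1 b^-1) = trace(a^-1 b a^-1)*trace(b) - trace(a^-1 b a^-1 b) = x*y*z - y^2 - z^2 + 2
next, trace(a^2 b) = trace(a)*trace(b a) - trace(b) = x*z - y
trace(a^2) = trace(a)*trace(a) - trace(1) = x^2 - 2
next, trace(a b^2 a) = trace(b)*trace(a^2 b) - trace(a^2) = x*y*z - x^2 - y^2 + 2
and trace(a b^2 a b) = trace(b)*trace(a b a b) - trace(a b a) = y*z^2 - x*z - y
trace(b a b^-1 a b) = trace(a b^2 a)*trace(b) - trace(a b^2 a b) = x*y^2*z - x^2*y - y^3 - y*z^2 + x*z + 3*y
trace(a b a b a) = trace(a)*trace(b a b a) - trace(b a b) = x*z^2 - y*z - x
trace(a b a b a b) = trace(b a b a)*trace(b a) - trace(a b) = z^3 - 3*z
next, trace(b a b^-1 a b a) = trace(a b a b a)*trace(b) - trace(a b a b a b) = x*y*z^2 - y^2*z - z^3 - x*y + 3*z
trace(b^-1 a b a^-1 b a) = trace(b a b^-1 a b)*trace(a) - trace(b a b^-1 a b a) = x^2*y^2*z - x^3*y - x*y^3 - 2*x*y*z^2 + x^2*z + y^2*z + z^3 + 4*x*y - 3*z
trace(a b a^-1 b a^-1 b^-1) = trace(b^-1 a b a^-1 b)*trace(a) - trace(b^-1 a b a^-1 b a) = -x^2*y^2*z + x^3*y + x*y^3 + 2*x*y*z^2 - x^2*z - y^2*z - z^3 - 3*x*y + 3*z
next, trace(b a^-1 b a^-1 b^-2 a) = trace(a b a^-1 b a^-1 b^-1)*trace(b) - trace(a b a^-1 b a^-1) = -x^2*y^3*z + x^3*y^2 + x*y^4 + 2*x*y^2*z^2 - x^2*y*z - y^3*z - y*z^3 - 4*x*y^2 + 4*y*z + x
trace(b^-2 a^-1 b a^-1 b a^-1) = trace(b a^-1 b a^-1 b^-2)*trace(a) - trace(b a^-1 b a^-1 b^-2 a) = x^2*y^3*z - x^3*y^2 - x*y^4 - 2*x*y^2*z^2 + 2*x^2*y*z + y^3*z + y*z^3 + 3*x*y^2 - x*z^2 - 4*y*z + x

x^2*y^3*z - x^3*y^2 - x*y^4 - 2*x*y^2*z^2 + 2*x^2*y*z + y^3*z + y*z^3 + 3*x*y^2 - x*z^2 - 4*y*z + x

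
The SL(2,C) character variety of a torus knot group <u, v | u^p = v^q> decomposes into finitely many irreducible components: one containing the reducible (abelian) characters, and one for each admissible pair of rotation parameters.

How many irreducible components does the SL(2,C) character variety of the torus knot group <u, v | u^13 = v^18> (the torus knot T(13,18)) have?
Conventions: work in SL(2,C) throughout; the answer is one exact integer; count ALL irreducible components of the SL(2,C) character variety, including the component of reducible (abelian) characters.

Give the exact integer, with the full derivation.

In the torus knot group T(13,18), u^13 = v^18 is central, so an irreducible representation sends it to +I or -I (Schur).
This locks tr(u) to 2*cos(pi*alpha/13), alpha in 1..12, and tr(v) to 2*cos(pi*beta/18), beta in 1..17, on each component of irreducible characters.
Consistency of u^13 = (-1)^alpha I with v^18 = (-1)^beta I forces alpha = beta (mod 2).
count pairs: odd alpha (6 choices) x odd beta (9), plus even alpha (6) x even beta (8): 6*9 + 6*8 = 102.
components with irreducible characters: 102; plus the single component of reducible (abelian) characters: total 103.

103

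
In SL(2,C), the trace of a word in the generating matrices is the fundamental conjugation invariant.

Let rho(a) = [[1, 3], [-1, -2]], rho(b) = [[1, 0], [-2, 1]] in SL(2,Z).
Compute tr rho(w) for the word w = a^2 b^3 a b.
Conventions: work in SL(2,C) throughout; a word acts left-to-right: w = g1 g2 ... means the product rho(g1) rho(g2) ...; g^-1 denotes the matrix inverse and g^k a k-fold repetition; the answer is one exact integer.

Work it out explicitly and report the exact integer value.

rho(a) = [[1, 3], [-1, -2]]
... * rho(a) = [[1, 3], [-1, -2]]  ->  [[-2, -3], [1, 1]]
... * rho(b) = [[1, 0], [-2, 1]]  ->  [[4, -3], [-1, 1]]
... * rho(b) = [[1, 0], [-2, 1]]  ->  [[10, -3], [-3, 1]]
... * rho(b) = [[1, 0], [-2, 1]]  ->  [[16, -3], [-5, 1]]
... * rho(a) = [[1, 3], [-1, -2]]  ->  [[19, 54], [-6, -17]]
... * rho(b) = [[1, 0], [-2, 1]]  ->  [[-89, 54], [28, -17]]
tr = -89 + -17 = -106

-106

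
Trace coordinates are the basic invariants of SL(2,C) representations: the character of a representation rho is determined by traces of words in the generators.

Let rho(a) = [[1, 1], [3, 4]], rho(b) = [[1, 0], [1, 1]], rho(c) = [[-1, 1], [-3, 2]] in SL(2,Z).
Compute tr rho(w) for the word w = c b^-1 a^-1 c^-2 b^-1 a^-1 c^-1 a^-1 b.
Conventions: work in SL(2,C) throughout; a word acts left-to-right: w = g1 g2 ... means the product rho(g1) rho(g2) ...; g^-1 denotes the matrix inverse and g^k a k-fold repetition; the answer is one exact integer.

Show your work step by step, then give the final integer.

-16

rho(c) = [[-1, 1], [-3, 2]]
... * rho(b^-1) = [[1, 0], [-1, 1]]  ->  [[-2, 1], [-5, 2]]
... * rho(a^-1) = [[4, -1], [-3, 1]]  ->  [[-11, 3], [-26, 7]]
... * rho(c^-1) = [[2, -1], [3, -1]]  ->  [[-13, 8], [-31, 19]]
... * rho(c^-1) = [[2, -1], [3, -1]]  ->  [[-2, 5], [-5, 12]]
... * rho(b^-1) = [[1, 0], [-1, 1]]  ->  [[-7, 5], [-17, 12]]
... * rho(a^-1) = [[4, -1], [-3, 1]]  ->  [[-43, 12], [-104, 29]]
... * rho(c^-1) = [[2, -1], [3, -1]]  ->  [[-50, 31], [-121, 75]]
... * rho(a^-1) = [[4, -1], [-3, 1]]  ->  [[-293, 81], [-709, 196]]
... * rho(b) = [[1, 0], [1, 1]]  ->  [[-212, 81], [-513, 196]]
tr = -212 + 196 = -16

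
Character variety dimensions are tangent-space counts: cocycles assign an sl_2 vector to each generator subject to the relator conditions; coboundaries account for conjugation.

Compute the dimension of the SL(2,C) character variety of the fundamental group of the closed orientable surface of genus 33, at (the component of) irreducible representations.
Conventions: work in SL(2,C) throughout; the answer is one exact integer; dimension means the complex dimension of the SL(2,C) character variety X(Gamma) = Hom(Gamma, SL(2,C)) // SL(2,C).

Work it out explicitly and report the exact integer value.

192

pi_1 of the closed genus-33 surface has 66 generators bound by the single product-of-commutators relator.
Unconstrained cocycle data is one sl_2 vector per generator (198 dimensions), cut by the relator condition d_2(z) = 0.
At an irreducible rho, H^2 = coker(d_2) vanishes (Poincare duality: H^2 is dual to H^0 = invariants = 0), so d_2 is surjective onto sl_2 and dim Z^1 = 198 - 3 = 195.
Coboundaries contribute dim B^1 = 3 (injective at irreducible rho).
dim H^1 = 195 - 3 = 192 = dim X.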